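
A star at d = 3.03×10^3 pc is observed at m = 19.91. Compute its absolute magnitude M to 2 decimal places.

M = m − 5 log₁₀(d/10 pc) = 19.91 − 5 log₁₀(3.03×10^3/10)
  = 19.91 − 5 × 2.481 = 19.91 − 12.41 = 7.50.

7.50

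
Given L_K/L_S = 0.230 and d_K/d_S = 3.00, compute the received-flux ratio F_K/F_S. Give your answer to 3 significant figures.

0.0256

F = L/(4πd²), so F_K/F_S = (L_K/L_S) / (d_K/d_S)²
= 0.230 / (3.00)² = 0.230 / 9.000 = 0.02556.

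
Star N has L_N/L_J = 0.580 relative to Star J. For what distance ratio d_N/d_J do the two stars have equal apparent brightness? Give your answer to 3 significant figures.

0.762

Equal flux requires L_N/d_N² = L_J/d_J², so d_N/d_J = √(L_N/L_J)
= √(0.580) = 0.7616.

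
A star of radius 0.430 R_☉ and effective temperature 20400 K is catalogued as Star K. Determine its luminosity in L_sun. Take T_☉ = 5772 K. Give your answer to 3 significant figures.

L/L_☉ = (R/R_☉)² (T/T_☉)⁴ = (0.430)² × (20400/5772)⁴
       = 0.1849 × (3.534)⁴ = 0.1849 × 156.0 = 28.85.

28.9 L_sun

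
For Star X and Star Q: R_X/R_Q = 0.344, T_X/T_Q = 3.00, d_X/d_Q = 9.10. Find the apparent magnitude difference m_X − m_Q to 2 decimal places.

L_X/L_Q = (0.344)²(3.00)⁴ = 9.585.
F_X/F_Q = (L_X/L_Q)/(d_X/d_Q)² = 9.585/82.81 = 0.1157.
m_X − m_Q = −2.5 log₁₀(0.1157) = 2.34.

2.34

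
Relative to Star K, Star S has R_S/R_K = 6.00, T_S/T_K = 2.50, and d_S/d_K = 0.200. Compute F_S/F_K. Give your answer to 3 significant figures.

3.52×10^4

L_S/L_K = (R_S/R_K)²(T_S/T_K)⁴ = (6.00)² × (2.50)⁴ = 1406.
F_S/F_K = (L_S/L_K)/(d_S/d_K)² = 1406 / (0.200)² = 3.516×10^4.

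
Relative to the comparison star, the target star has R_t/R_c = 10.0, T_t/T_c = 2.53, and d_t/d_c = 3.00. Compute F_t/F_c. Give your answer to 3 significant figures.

455

L_t/L_c = (R_t/R_c)²(T_t/T_c)⁴ = (10.0)² × (2.53)⁴ = 4097.
F_t/F_c = (L_t/L_c)/(d_t/d_c)² = 4097 / (3.00)² = 455.2.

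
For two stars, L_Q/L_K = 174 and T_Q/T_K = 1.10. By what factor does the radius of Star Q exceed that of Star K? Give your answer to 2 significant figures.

L ∝ R²T⁴ gives R ∝ √L / T², so
R_Q/R_K = √(174) / (1.10)² = 13.19 / 1.210 = 10.90.

11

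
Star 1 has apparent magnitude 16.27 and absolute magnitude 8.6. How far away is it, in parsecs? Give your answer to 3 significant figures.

342 pc

m − M = 5 log₁₀(d/10 pc)
16.27 − (8.6) = 7.67 = 5 log₁₀(d/10)
d = 10 × 10^(7.67/5) = 10 × 10^1.534 = 342.0 pc.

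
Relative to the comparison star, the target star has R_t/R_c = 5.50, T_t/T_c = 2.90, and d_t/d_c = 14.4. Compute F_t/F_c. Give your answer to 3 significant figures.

L_t/L_c = (R_t/R_c)²(T_t/T_c)⁴ = (5.50)² × (2.90)⁴ = 2140.
F_t/F_c = (L_t/L_c)/(d_t/d_c)² = 2140 / (14.4)² = 10.32.

10.3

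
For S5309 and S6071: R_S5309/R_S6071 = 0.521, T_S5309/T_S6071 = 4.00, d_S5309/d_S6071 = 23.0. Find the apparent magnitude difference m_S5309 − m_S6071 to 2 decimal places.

L_S5309/L_S6071 = (0.521)²(4.00)⁴ = 69.49.
F_S5309/F_S6071 = (L_S5309/L_S6071)/(d_S5309/d_S6071)² = 69.49/529.0 = 0.1314.
m_S5309 − m_S6071 = −2.5 log₁₀(0.1314) = 2.20.

2.20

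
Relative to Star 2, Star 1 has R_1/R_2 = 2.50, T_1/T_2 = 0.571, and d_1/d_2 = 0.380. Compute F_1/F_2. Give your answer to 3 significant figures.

4.60

L_1/L_2 = (R_1/R_2)²(T_1/T_2)⁴ = (2.50)² × (0.571)⁴ = 0.6644.
F_1/F_2 = (L_1/L_2)/(d_1/d_2)² = 0.6644 / (0.380)² = 4.601.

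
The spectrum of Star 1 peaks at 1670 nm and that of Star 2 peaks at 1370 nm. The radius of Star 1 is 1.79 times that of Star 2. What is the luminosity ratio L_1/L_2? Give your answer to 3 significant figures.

Wien's law gives T ∝ 1/λ_max, so T_1/T_2 = λ_2/λ_1 = 1370/1670 = 0.8204.
Then L ∝ R²T⁴ gives L_1/L_2 = (1.79)² × (0.8204)⁴ = 3.204 × 0.4529 = 1.451.

1.45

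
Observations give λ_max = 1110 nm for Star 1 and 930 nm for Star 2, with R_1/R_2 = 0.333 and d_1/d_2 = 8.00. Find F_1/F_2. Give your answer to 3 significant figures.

8.54×10^-4

Wien's law: T_1/T_2 = λ_2/λ_1 = 930/1110 = 0.8378.
L_1/L_2 = (R_1/R_2)²(T_1/T_2)⁴ = (0.333)²(0.8378)⁴ = 0.05464.
F_1/F_2 = (L_1/L_2)/(d_1/d_2)² = 0.05464/(8.00)² = 8.538×10^-4.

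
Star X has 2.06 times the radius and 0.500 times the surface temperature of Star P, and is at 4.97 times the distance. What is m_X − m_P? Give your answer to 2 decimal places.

L_X/L_P = (2.06)²(0.500)⁴ = 0.2652.
F_X/F_P = (L_X/L_P)/(d_X/d_P)² = 0.2652/24.70 = 0.01074.
m_X − m_P = −2.5 log₁₀(0.01074) = 4.92.

4.92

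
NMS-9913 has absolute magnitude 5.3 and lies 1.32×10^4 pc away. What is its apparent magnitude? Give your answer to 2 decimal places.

20.90

m = M + 5 log₁₀(d/10 pc) = 5.3 + 5 log₁₀(1.32×10^4/10)
  = 5.3 + 5 × 3.121 = 5.3 + 15.60 = 20.90.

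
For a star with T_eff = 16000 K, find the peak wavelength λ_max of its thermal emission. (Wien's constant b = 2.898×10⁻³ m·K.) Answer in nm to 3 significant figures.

181 nm

λ_max = b/T = 2.898×10⁻³ / 16000 = 1.81×10^-7 m = 181.1 nm.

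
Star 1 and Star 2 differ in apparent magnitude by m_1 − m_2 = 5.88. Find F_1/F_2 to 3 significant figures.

0.00445

F_1/F_2 = 10^(−(m_1 − m_2)/2.5) = 10^(-5.88/2.5) = 10^-2.352 = 0.004446.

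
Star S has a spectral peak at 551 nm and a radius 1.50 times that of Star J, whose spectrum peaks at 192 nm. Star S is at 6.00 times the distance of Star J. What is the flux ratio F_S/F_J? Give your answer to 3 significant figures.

9.21×10^-4

Wien's law: T_S/T_J = λ_J/λ_S = 192/551 = 0.3485.
L_S/L_J = (R_S/R_J)²(T_S/T_J)⁴ = (1.50)²(0.3485)⁴ = 0.03317.
F_S/F_J = (L_S/L_J)/(d_S/d_J)² = 0.03317/(6.00)² = 9.215×10^-4.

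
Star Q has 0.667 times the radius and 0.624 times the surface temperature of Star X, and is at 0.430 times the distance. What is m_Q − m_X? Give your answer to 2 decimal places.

L_Q/L_X = (0.667)²(0.624)⁴ = 0.06745.
F_Q/F_X = (L_Q/L_X)/(d_Q/d_X)² = 0.06745/0.1849 = 0.3648.
m_Q − m_X = −2.5 log₁₀(0.3648) = 1.09.

1.09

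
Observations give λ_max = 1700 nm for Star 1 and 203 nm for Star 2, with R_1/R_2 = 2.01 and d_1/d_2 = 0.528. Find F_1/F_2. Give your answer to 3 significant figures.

0.00295

Wien's law: T_1/T_2 = λ_2/λ_1 = 203/1700 = 0.1194.
L_1/L_2 = (R_1/R_2)²(T_1/T_2)⁴ = (2.01)²(0.1194)⁴ = 8.214×10^-4.
F_1/F_2 = (L_1/L_2)/(d_1/d_2)² = 8.214×10^-4/(0.528)² = 0.002947.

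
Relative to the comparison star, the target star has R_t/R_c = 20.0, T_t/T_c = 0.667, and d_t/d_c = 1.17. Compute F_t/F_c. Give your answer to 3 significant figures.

57.8

L_t/L_c = (R_t/R_c)²(T_t/T_c)⁴ = (20.0)² × (0.667)⁴ = 79.17.
F_t/F_c = (L_t/L_c)/(d_t/d_c)² = 79.17 / (1.17)² = 57.84.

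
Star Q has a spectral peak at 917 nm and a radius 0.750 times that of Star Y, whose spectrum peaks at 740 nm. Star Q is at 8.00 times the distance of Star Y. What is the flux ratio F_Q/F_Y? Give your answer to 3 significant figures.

Wien's law: T_Q/T_Y = λ_Y/λ_Q = 740/917 = 0.8070.
L_Q/L_Y = (R_Q/R_Y)²(T_Q/T_Y)⁴ = (0.750)²(0.8070)⁴ = 0.2385.
F_Q/F_Y = (L_Q/L_Y)/(d_Q/d_Y)² = 0.2385/(8.00)² = 0.003727.

0.00373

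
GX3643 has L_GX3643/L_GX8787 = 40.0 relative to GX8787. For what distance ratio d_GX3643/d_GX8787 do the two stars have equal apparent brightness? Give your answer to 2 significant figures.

Equal flux requires L_GX3643/d_GX3643² = L_GX8787/d_GX8787², so d_GX3643/d_GX8787 = √(L_GX3643/L_GX8787)
= √(40.0) = 6.325.

6.3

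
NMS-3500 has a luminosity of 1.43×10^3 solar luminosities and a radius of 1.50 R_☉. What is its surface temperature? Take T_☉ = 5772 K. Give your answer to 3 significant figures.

2.90×10^4 K

T/T_☉ = (L/L_☉)^(1/4) / (R/R_☉)^(1/2)
T = 5772 × (1.43×10^3)^(1/4) / √(1.50) = 5772 × 6.149 / 1.225 = 2.898×10^4 K.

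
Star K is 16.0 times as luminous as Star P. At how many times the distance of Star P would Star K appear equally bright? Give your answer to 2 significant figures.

Equal flux requires L_K/d_K² = L_P/d_P², so d_K/d_P = √(L_K/L_P)
= √(16.0) = 4.000.

4.0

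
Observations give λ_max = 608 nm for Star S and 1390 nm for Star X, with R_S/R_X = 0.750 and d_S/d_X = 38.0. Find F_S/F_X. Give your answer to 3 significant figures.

0.0106

Wien's law: T_S/T_X = λ_X/λ_S = 1390/608 = 2.286.
L_S/L_X = (R_S/R_X)²(T_S/T_X)⁴ = (0.750)²(2.286)⁴ = 15.37.
F_S/F_X = (L_S/L_X)/(d_S/d_X)² = 15.37/(38.0)² = 0.01064.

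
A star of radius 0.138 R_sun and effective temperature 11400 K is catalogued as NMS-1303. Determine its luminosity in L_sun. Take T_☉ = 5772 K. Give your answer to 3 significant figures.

L/L_☉ = (R/R_☉)² (T/T_☉)⁴ = (0.138)² × (11400/5772)⁴
       = 0.01904 × (1.975)⁴ = 0.01904 × 15.22 = 0.2898.

0.290 L_sun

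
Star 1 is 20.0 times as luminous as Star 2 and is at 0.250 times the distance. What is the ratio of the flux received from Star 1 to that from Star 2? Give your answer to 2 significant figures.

3.2×10^2

F = L/(4πd²), so F_1/F_2 = (L_1/L_2) / (d_1/d_2)²
= 20.0 / (0.250)² = 20.0 / 0.06250 = 320.0.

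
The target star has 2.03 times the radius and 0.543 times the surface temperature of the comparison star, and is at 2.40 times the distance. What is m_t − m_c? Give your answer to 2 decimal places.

L_t/L_c = (2.03)²(0.543)⁴ = 0.3583.
F_t/F_c = (L_t/L_c)/(d_t/d_c)² = 0.3583/5.760 = 0.06220.
m_t − m_c = −2.5 log₁₀(0.06220) = 3.02.

3.02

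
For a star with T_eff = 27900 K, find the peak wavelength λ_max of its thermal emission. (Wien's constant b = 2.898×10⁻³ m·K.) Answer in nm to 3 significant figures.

λ_max = b/T = 2.898×10⁻³ / 27900 = 1.04×10^-7 m = 103.9 nm.

104 nm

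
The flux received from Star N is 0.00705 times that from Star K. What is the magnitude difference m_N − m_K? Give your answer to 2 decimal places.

5.38

m_N − m_K = −2.5 log₁₀(F_N/F_K) = −2.5 log₁₀(0.00705) = −2.5 × (-2.152) = 5.380.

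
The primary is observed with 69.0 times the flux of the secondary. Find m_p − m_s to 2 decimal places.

m_p − m_s = −2.5 log₁₀(F_p/F_s) = −2.5 log₁₀(69.0) = −2.5 × (1.839) = -4.597.

-4.60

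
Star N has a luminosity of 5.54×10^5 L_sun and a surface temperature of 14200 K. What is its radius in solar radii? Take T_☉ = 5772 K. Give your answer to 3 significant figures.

123 solar radii

R/R_☉ = √(L/L_☉) / (T/T_☉)² = √(5.54×10^5) / (2.460)²
       = 744.3 / 6.052 = 123.0.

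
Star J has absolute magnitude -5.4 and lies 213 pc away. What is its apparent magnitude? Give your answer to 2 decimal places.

m = M + 5 log₁₀(d/10 pc) = -5.4 + 5 log₁₀(213/10)
  = -5.4 + 5 × 1.328 = -5.4 + 6.64 = 1.24.

1.24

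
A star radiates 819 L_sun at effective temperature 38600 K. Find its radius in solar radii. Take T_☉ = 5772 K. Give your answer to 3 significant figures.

R/R_☉ = √(L/L_☉) / (T/T_☉)² = √(819) / (6.687)²
       = 28.62 / 44.72 = 0.6399.

0.640 solar radii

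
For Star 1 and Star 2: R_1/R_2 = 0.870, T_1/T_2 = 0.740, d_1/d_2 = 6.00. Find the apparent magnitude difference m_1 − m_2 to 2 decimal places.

L_1/L_2 = (0.870)²(0.740)⁴ = 0.2270.
F_1/F_2 = (L_1/L_2)/(d_1/d_2)² = 0.2270/36.00 = 0.006305.
m_1 − m_2 = −2.5 log₁₀(0.006305) = 5.50.

5.50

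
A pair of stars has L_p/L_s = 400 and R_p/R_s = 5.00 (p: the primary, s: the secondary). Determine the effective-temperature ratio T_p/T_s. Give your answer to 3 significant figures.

2.00

L ∝ R²T⁴ gives T ∝ (L/R²)^(1/4), so
T_p/T_s = (400 / 5.00²)^(1/4) = (16.00)^(1/4) = 2.000.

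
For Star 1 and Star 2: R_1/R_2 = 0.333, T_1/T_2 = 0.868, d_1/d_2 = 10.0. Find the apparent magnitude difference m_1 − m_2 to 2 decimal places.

8.00

L_1/L_2 = (0.333)²(0.868)⁴ = 0.06295.
F_1/F_2 = (L_1/L_2)/(d_1/d_2)² = 0.06295/100.0 = 6.295×10^-4.
m_1 − m_2 = −2.5 log₁₀(6.295×10^-4) = 8.00.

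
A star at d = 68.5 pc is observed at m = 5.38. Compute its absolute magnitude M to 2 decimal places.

M = m − 5 log₁₀(d/10 pc) = 5.38 − 5 log₁₀(68.5/10)
  = 5.38 − 5 × 0.836 = 5.38 − 4.18 = 1.20.

1.20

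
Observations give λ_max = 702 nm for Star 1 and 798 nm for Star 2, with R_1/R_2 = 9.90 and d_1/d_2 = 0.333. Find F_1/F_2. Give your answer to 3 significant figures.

Wien's law: T_1/T_2 = λ_2/λ_1 = 798/702 = 1.137.
L_1/L_2 = (R_1/R_2)²(T_1/T_2)⁴ = (9.90)²(1.137)⁴ = 163.7.
F_1/F_2 = (L_1/L_2)/(d_1/d_2)² = 163.7/(0.333)² = 1476.

1.48×10^3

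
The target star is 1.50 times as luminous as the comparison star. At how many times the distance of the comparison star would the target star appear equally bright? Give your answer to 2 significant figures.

Equal flux requires L_t/d_t² = L_c/d_c², so d_t/d_c = √(L_t/L_c)
= √(1.50) = 1.225.

1.2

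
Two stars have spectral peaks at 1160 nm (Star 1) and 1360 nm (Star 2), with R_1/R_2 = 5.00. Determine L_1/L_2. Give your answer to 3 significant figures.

Wien's law gives T ∝ 1/λ_max, so T_1/T_2 = λ_2/λ_1 = 1360/1160 = 1.172.
Then L ∝ R²T⁴ gives L_1/L_2 = (5.00)² × (1.172)⁴ = 25.00 × 1.889 = 47.23.

47.2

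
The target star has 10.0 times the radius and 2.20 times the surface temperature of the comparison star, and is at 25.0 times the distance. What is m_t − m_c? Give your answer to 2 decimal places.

-1.43

L_t/L_c = (10.0)²(2.20)⁴ = 2343.
F_t/F_c = (L_t/L_c)/(d_t/d_c)² = 2343/625.0 = 3.748.
m_t − m_c = −2.5 log₁₀(3.748) = -1.43.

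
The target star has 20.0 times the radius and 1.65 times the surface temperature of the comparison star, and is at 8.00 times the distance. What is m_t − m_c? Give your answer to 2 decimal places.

L_t/L_c = (20.0)²(1.65)⁴ = 2965.
F_t/F_c = (L_t/L_c)/(d_t/d_c)² = 2965/64.00 = 46.33.
m_t − m_c = −2.5 log₁₀(46.33) = -4.16.

-4.16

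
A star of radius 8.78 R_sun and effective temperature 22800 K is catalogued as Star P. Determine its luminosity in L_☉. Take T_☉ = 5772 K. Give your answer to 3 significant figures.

L/L_☉ = (R/R_☉)² (T/T_☉)⁴ = (8.78)² × (22800/5772)⁴
       = 77.09 × (3.950)⁴ = 77.09 × 243.5 = 1.877×10^4.

1.88×10^4 L_☉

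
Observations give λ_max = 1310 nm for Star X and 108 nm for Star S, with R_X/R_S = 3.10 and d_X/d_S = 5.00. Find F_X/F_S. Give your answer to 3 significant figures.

Wien's law: T_X/T_S = λ_S/λ_X = 108/1310 = 0.08244.
L_X/L_S = (R_X/R_S)²(T_X/T_S)⁴ = (3.10)²(0.08244)⁴ = 4.439×10^-4.
F_X/F_S = (L_X/L_S)/(d_X/d_S)² = 4.439×10^-4/(5.00)² = 1.776×10^-5.

1.78×10^-5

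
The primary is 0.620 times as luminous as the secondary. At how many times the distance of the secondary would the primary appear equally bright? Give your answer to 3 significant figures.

Equal flux requires L_p/d_p² = L_s/d_s², so d_p/d_s = √(L_p/L_s)
= √(0.620) = 0.7874.

0.787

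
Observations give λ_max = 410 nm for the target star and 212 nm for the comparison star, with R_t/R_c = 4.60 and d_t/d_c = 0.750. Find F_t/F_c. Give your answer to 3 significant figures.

2.69

Wien's law: T_t/T_c = λ_c/λ_t = 212/410 = 0.5171.
L_t/L_c = (R_t/R_c)²(T_t/T_c)⁴ = (4.60)²(0.5171)⁴ = 1.513.
F_t/F_c = (L_t/L_c)/(d_t/d_c)² = 1.513/(0.750)² = 2.689.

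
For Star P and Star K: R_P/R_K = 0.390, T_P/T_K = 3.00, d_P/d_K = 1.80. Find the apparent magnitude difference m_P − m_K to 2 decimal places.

-1.45

L_P/L_K = (0.390)²(3.00)⁴ = 12.32.
F_P/F_K = (L_P/L_K)/(d_P/d_K)² = 12.32/3.240 = 3.803.
m_P − m_K = −2.5 log₁₀(3.803) = -1.45.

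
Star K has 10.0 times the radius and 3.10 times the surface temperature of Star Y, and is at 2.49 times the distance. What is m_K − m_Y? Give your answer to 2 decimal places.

L_K/L_Y = (10.0)²(3.10)⁴ = 9235.
F_K/F_Y = (L_K/L_Y)/(d_K/d_Y)² = 9235/6.200 = 1490.
m_K − m_Y = −2.5 log₁₀(1490) = -7.93.

-7.93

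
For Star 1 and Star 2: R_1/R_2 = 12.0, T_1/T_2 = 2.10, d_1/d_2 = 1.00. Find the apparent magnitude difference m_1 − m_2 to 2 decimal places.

L_1/L_2 = (12.0)²(2.10)⁴ = 2801.
F_1/F_2 = (L_1/L_2)/(d_1/d_2)² = 2801/1.000 = 2801.
m_1 − m_2 = −2.5 log₁₀(2801) = -8.62.

-8.62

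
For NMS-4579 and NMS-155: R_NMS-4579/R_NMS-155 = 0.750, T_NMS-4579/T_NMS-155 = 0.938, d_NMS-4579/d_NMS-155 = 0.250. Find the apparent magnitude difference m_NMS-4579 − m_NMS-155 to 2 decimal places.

-2.11

L_NMS-4579/L_NMS-155 = (0.750)²(0.938)⁴ = 0.4354.
F_NMS-4579/F_NMS-155 = (L_NMS-4579/L_NMS-155)/(d_NMS-4579/d_NMS-155)² = 0.4354/0.06250 = 6.967.
m_NMS-4579 − m_NMS-155 = −2.5 log₁₀(6.967) = -2.11.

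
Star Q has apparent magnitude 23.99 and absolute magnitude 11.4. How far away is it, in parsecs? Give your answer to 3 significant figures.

m − M = 5 log₁₀(d/10 pc)
23.99 − (11.4) = 12.59 = 5 log₁₀(d/10)
d = 10 × 10^(12.59/5) = 10 × 10^2.518 = 3296 pc.

3.30×10^3 pc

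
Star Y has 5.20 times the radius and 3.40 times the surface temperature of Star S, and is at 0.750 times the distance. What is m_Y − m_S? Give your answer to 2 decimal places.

-9.52

L_Y/L_S = (5.20)²(3.40)⁴ = 3613.
F_Y/F_S = (L_Y/L_S)/(d_Y/d_S)² = 3613/0.5625 = 6424.
m_Y − m_S = −2.5 log₁₀(6424) = -9.52.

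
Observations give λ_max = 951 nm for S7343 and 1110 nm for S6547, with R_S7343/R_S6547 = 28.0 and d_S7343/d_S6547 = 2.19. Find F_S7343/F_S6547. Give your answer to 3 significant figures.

303

Wien's law: T_S7343/T_S6547 = λ_S6547/λ_S7343 = 1110/951 = 1.167.
L_S7343/L_S6547 = (R_S7343/R_S6547)²(T_S7343/T_S6547)⁴ = (28.0)²(1.167)⁴ = 1455.
F_S7343/F_S6547 = (L_S7343/L_S6547)/(d_S7343/d_S6547)² = 1455/(2.19)² = 303.4.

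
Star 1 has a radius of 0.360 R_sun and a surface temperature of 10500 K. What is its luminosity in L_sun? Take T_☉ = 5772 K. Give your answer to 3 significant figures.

L/L_☉ = (R/R_☉)² (T/T_☉)⁴ = (0.360)² × (10500/5772)⁴
       = 0.1296 × (1.819)⁴ = 0.1296 × 10.95 = 1.419.

1.42 L_sun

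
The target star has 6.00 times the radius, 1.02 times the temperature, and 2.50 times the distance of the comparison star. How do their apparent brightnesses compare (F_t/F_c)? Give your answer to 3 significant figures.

L_t/L_c = (R_t/R_c)²(T_t/T_c)⁴ = (6.00)² × (1.02)⁴ = 38.97.
F_t/F_c = (L_t/L_c)/(d_t/d_c)² = 38.97 / (2.50)² = 6.235.

6.23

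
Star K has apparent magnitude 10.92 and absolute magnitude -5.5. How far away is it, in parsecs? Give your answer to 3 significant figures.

m − M = 5 log₁₀(d/10 pc)
10.92 − (-5.5) = 16.42 = 5 log₁₀(d/10)
d = 10 × 10^(16.42/5) = 10 × 10^3.284 = 1.923×10^4 pc.

1.92×10^4 pc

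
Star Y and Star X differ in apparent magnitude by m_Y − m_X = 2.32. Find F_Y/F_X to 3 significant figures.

F_Y/F_X = 10^(−(m_Y − m_X)/2.5) = 10^(-2.32/2.5) = 10^-0.928 = 0.1180.

0.118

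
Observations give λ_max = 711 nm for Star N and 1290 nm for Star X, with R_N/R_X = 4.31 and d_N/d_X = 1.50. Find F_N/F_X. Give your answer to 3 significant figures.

Wien's law: T_N/T_X = λ_X/λ_N = 1290/711 = 1.814.
L_N/L_X = (R_N/R_X)²(T_N/T_X)⁴ = (4.31)²(1.814)⁴ = 201.3.
F_N/F_X = (L_N/L_X)/(d_N/d_X)² = 201.3/(1.50)² = 89.46.

89.5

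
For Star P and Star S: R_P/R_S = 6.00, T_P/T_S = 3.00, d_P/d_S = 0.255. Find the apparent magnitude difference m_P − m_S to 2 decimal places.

-11.63

L_P/L_S = (6.00)²(3.00)⁴ = 2916.
F_P/F_S = (L_P/L_S)/(d_P/d_S)² = 2916/0.06502 = 4.484×10^4.
m_P − m_S = −2.5 log₁₀(4.484×10^4) = -11.63.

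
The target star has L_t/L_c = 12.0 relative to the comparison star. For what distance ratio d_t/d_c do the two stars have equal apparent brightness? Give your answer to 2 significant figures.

Equal flux requires L_t/d_t² = L_c/d_c², so d_t/d_c = √(L_t/L_c)
= √(12.0) = 3.464.

3.5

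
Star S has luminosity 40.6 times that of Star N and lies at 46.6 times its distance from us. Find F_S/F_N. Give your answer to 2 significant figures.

0.019

F = L/(4πd²), so F_S/F_N = (L_S/L_N) / (d_S/d_N)²
= 40.6 / (46.6)² = 40.6 / 2172 = 0.01870.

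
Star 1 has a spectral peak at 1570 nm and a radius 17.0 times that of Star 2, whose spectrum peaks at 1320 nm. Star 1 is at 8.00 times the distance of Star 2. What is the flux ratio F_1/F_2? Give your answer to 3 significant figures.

Wien's law: T_1/T_2 = λ_2/λ_1 = 1320/1570 = 0.8408.
L_1/L_2 = (R_1/R_2)²(T_1/T_2)⁴ = (17.0)²(0.8408)⁴ = 144.4.
F_1/F_2 = (L_1/L_2)/(d_1/d_2)² = 144.4/(8.00)² = 2.256.

2.26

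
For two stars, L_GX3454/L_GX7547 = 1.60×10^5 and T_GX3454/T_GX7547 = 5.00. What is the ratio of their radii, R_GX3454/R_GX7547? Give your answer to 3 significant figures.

L ∝ R²T⁴ gives R ∝ √L / T², so
R_GX3454/R_GX7547 = √(1.60×10^5) / (5.00)² = 400.0 / 25.00 = 16.00.

16.0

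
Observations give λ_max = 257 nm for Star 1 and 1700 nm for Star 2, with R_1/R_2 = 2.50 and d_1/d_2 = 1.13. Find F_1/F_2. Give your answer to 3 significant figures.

Wien's law: T_1/T_2 = λ_2/λ_1 = 1700/257 = 6.615.
L_1/L_2 = (R_1/R_2)²(T_1/T_2)⁴ = (2.50)²(6.615)⁴ = 1.197×10^4.
F_1/F_2 = (L_1/L_2)/(d_1/d_2)² = 1.197×10^4/(1.13)² = 9371.

9.37×10^3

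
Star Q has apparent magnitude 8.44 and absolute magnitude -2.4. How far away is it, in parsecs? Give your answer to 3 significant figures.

m − M = 5 log₁₀(d/10 pc)
8.44 − (-2.4) = 10.84 = 5 log₁₀(d/10)
d = 10 × 10^(10.84/5) = 10 × 10^2.168 = 1472 pc.

1.47×10^3 pc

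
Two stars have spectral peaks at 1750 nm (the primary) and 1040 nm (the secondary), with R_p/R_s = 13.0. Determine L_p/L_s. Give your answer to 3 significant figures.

21.1

Wien's law gives T ∝ 1/λ_max, so T_p/T_s = λ_s/λ_p = 1040/1750 = 0.5943.
Then L ∝ R²T⁴ gives L_p/L_s = (13.0)² × (0.5943)⁴ = 169.0 × 0.1247 = 21.08.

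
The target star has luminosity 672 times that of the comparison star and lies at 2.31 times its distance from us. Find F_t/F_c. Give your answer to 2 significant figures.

F = L/(4πd²), so F_t/F_c = (L_t/L_c) / (d_t/d_c)²
= 672 / (2.31)² = 672 / 5.336 = 125.9.

1.3×10^2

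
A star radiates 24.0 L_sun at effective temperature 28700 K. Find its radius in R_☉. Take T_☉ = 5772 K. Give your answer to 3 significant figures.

0.198 R_☉

R/R_☉ = √(L/L_☉) / (T/T_☉)² = √(24.0) / (4.972)²
       = 4.899 / 24.72 = 0.1982.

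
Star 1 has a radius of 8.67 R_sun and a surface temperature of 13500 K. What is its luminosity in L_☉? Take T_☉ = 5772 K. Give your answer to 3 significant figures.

L/L_☉ = (R/R_☉)² (T/T_☉)⁴ = (8.67)² × (13500/5772)⁴
       = 75.17 × (2.339)⁴ = 75.17 × 29.92 = 2249.

2.25×10^3 L_☉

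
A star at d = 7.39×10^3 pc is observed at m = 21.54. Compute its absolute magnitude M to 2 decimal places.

M = m − 5 log₁₀(d/10 pc) = 21.54 − 5 log₁₀(7.39×10^3/10)
  = 21.54 − 5 × 2.869 = 21.54 − 14.34 = 7.20.

7.20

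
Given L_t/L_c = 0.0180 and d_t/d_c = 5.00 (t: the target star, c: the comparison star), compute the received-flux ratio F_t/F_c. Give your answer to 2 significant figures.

7.2×10^-4

F = L/(4πd²), so F_t/F_c = (L_t/L_c) / (d_t/d_c)²
= 0.0180 / (5.00)² = 0.0180 / 25.00 = 7.200×10^-4.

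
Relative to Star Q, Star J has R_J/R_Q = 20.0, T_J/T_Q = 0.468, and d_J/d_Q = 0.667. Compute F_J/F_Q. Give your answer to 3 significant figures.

L_J/L_Q = (R_J/R_Q)²(T_J/T_Q)⁴ = (20.0)² × (0.468)⁴ = 19.19.
F_J/F_Q = (L_J/L_Q)/(d_J/d_Q)² = 19.19 / (0.667)² = 43.13.

43.1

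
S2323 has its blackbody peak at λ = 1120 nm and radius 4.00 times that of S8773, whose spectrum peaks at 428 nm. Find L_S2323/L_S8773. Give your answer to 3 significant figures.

Wien's law gives T ∝ 1/λ_max, so T_S2323/T_S8773 = λ_S8773/λ_S2323 = 428/1120 = 0.3821.
Then L ∝ R²T⁴ gives L_S2323/L_S8773 = (4.00)² × (0.3821)⁴ = 16.00 × 0.02133 = 0.3412.

0.341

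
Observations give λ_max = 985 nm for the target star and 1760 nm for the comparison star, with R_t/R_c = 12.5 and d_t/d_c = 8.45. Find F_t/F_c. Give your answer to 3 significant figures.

22.3

Wien's law: T_t/T_c = λ_c/λ_t = 1760/985 = 1.787.
L_t/L_c = (R_t/R_c)²(T_t/T_c)⁴ = (12.5)²(1.787)⁴ = 1593.
F_t/F_c = (L_t/L_c)/(d_t/d_c)² = 1593/(8.45)² = 22.31.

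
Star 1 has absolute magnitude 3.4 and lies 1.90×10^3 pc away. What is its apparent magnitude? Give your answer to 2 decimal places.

14.79

m = M + 5 log₁₀(d/10 pc) = 3.4 + 5 log₁₀(1.90×10^3/10)
  = 3.4 + 5 × 2.279 = 3.4 + 11.39 = 14.79.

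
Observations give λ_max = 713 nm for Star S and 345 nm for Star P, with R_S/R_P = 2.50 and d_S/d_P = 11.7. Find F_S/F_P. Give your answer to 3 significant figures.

0.00250

Wien's law: T_S/T_P = λ_P/λ_S = 345/713 = 0.4839.
L_S/L_P = (R_S/R_P)²(T_S/T_P)⁴ = (2.50)²(0.4839)⁴ = 0.3426.
F_S/F_P = (L_S/L_P)/(d_S/d_P)² = 0.3426/(11.7)² = 0.002503.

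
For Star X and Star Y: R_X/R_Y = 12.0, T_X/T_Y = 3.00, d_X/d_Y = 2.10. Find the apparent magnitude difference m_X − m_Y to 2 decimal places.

L_X/L_Y = (12.0)²(3.00)⁴ = 1.166×10^4.
F_X/F_Y = (L_X/L_Y)/(d_X/d_Y)² = 1.166×10^4/4.410 = 2645.
m_X − m_Y = −2.5 log₁₀(2645) = -8.56.

-8.56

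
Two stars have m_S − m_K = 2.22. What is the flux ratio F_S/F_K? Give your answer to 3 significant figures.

0.129

F_S/F_K = 10^(−(m_S − m_K)/2.5) = 10^(-2.22/2.5) = 10^-0.888 = 0.1294.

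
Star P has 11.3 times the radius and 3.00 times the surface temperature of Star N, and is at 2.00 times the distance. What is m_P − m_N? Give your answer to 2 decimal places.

-8.53

L_P/L_N = (11.3)²(3.00)⁴ = 1.034×10^4.
F_P/F_N = (L_P/L_N)/(d_P/d_N)² = 1.034×10^4/4.000 = 2586.
m_P − m_N = −2.5 log₁₀(2586) = -8.53.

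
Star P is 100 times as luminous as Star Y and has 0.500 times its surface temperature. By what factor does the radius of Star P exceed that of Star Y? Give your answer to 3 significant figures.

40.0

L ∝ R²T⁴ gives R ∝ √L / T², so
R_P/R_Y = √(100) / (0.500)² = 10.00 / 0.2500 = 40.00.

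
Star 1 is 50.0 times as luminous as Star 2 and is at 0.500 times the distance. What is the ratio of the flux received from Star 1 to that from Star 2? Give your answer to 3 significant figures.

F = L/(4πd²), so F_1/F_2 = (L_1/L_2) / (d_1/d_2)²
= 50.0 / (0.500)² = 50.0 / 0.2500 = 200.0.

200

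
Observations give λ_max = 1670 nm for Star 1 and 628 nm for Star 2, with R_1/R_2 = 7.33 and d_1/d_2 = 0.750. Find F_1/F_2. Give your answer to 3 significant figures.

Wien's law: T_1/T_2 = λ_2/λ_1 = 628/1670 = 0.3760.
L_1/L_2 = (R_1/R_2)²(T_1/T_2)⁴ = (7.33)²(0.3760)⁴ = 1.074.
F_1/F_2 = (L_1/L_2)/(d_1/d_2)² = 1.074/(0.750)² = 1.910.

1.91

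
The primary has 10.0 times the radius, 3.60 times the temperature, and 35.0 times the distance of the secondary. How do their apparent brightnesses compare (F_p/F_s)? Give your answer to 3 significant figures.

13.7

L_p/L_s = (R_p/R_s)²(T_p/T_s)⁴ = (10.0)² × (3.60)⁴ = 1.680×10^4.
F_p/F_s = (L_p/L_s)/(d_p/d_s)² = 1.680×10^4 / (35.0)² = 13.71.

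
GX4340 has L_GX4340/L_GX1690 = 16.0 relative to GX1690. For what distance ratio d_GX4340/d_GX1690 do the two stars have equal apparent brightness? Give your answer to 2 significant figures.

Equal flux requires L_GX4340/d_GX4340² = L_GX1690/d_GX1690², so d_GX4340/d_GX1690 = √(L_GX4340/L_GX1690)
= √(16.0) = 4.000.

4.0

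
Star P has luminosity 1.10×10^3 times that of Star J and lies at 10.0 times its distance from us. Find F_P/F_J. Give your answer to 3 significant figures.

11.0

F = L/(4πd²), so F_P/F_J = (L_P/L_J) / (d_P/d_J)²
= 1.10×10^3 / (10.0)² = 1.10×10^3 / 100.0 = 11.00.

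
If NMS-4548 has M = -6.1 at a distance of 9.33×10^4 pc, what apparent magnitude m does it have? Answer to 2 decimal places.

13.75

m = M + 5 log₁₀(d/10 pc) = -6.1 + 5 log₁₀(9.33×10^4/10)
  = -6.1 + 5 × 3.970 = -6.1 + 19.85 = 13.75.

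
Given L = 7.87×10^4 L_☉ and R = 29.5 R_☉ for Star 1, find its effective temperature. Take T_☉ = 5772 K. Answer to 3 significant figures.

1.78×10^4 K

T/T_☉ = (L/L_☉)^(1/4) / (R/R_☉)^(1/2)
T = 5772 × (7.87×10^4)^(1/4) / √(29.5) = 5772 × 16.75 / 5.431 = 1.780×10^4 K.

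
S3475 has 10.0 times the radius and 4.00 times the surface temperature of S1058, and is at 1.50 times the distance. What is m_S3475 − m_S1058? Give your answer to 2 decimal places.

-10.14

L_S3475/L_S1058 = (10.0)²(4.00)⁴ = 2.560×10^4.
F_S3475/F_S1058 = (L_S3475/L_S1058)/(d_S3475/d_S1058)² = 2.560×10^4/2.250 = 1.138×10^4.
m_S3475 − m_S1058 = −2.5 log₁₀(1.138×10^4) = -10.14.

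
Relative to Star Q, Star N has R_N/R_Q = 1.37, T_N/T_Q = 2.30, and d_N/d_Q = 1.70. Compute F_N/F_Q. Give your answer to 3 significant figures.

L_N/L_Q = (R_N/R_Q)²(T_N/T_Q)⁴ = (1.37)² × (2.30)⁴ = 52.52.
F_N/F_Q = (L_N/L_Q)/(d_N/d_Q)² = 52.52 / (1.70)² = 18.17.

18.2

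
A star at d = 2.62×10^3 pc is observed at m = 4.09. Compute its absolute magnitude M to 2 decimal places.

-8.00

M = m − 5 log₁₀(d/10 pc) = 4.09 − 5 log₁₀(2.62×10^3/10)
  = 4.09 − 5 × 2.418 = 4.09 − 12.09 = -8.00.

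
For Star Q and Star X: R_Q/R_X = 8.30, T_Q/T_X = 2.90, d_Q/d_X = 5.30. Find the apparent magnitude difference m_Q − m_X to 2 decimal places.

L_Q/L_X = (8.30)²(2.90)⁴ = 4872.
F_Q/F_X = (L_Q/L_X)/(d_Q/d_X)² = 4872/28.09 = 173.5.
m_Q − m_X = −2.5 log₁₀(173.5) = -5.60.

-5.60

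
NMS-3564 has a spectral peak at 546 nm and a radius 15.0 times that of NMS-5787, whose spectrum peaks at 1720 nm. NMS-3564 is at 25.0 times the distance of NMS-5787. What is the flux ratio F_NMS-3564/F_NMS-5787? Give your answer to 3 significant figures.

35.5

Wien's law: T_NMS-3564/T_NMS-5787 = λ_NMS-5787/λ_NMS-3564 = 1720/546 = 3.150.
L_NMS-3564/L_NMS-5787 = (R_NMS-3564/R_NMS-5787)²(T_NMS-3564/T_NMS-5787)⁴ = (15.0)²(3.150)⁴ = 2.216×10^4.
F_NMS-3564/F_NMS-5787 = (L_NMS-3564/L_NMS-5787)/(d_NMS-3564/d_NMS-5787)² = 2.216×10^4/(25.0)² = 35.45.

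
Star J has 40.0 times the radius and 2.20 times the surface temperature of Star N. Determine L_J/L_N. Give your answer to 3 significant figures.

3.75×10^4

From the Stefan–Boltzmann law, L ∝ R²T⁴, so
L_J/L_N = (R_J/R_N)² (T_J/T_N)⁴ = (40.0)² × (2.20)⁴ = 1600 × 23.43 = 3.748×10^4.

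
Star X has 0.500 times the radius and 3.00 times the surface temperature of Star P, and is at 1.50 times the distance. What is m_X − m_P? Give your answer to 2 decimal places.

L_X/L_P = (0.500)²(3.00)⁴ = 20.25.
F_X/F_P = (L_X/L_P)/(d_X/d_P)² = 20.25/2.250 = 9.000.
m_X − m_P = −2.5 log₁₀(9.000) = -2.39.

-2.39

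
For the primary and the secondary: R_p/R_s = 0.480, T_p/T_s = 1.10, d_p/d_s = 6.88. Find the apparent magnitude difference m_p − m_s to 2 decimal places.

5.37

L_p/L_s = (0.480)²(1.10)⁴ = 0.3373.
F_p/F_s = (L_p/L_s)/(d_p/d_s)² = 0.3373/47.33 = 0.007127.
m_p − m_s = −2.5 log₁₀(0.007127) = 5.37.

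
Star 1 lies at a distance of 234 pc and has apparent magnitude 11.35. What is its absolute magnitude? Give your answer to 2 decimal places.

M = m − 5 log₁₀(d/10 pc) = 11.35 − 5 log₁₀(234/10)
  = 11.35 − 5 × 1.369 = 11.35 − 6.85 = 4.50.

4.50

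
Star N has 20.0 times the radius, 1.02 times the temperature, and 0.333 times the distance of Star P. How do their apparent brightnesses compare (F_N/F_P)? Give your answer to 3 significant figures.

L_N/L_P = (R_N/R_P)²(T_N/T_P)⁴ = (20.0)² × (1.02)⁴ = 433.0.
F_N/F_P = (L_N/L_P)/(d_N/d_P)² = 433.0 / (0.333)² = 3905.

3.90×10^3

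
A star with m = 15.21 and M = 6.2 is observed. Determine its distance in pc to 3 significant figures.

634 pc

m − M = 5 log₁₀(d/10 pc)
15.21 − (6.2) = 9.01 = 5 log₁₀(d/10)
d = 10 × 10^(9.01/5) = 10 × 10^1.802 = 633.9 pc.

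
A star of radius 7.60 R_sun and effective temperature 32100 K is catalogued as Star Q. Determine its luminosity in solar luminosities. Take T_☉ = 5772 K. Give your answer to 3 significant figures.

L/L_☉ = (R/R_☉)² (T/T_☉)⁴ = (7.60)² × (32100/5772)⁴
       = 57.76 × (5.561)⁴ = 57.76 × 956.6 = 5.525×10^4.

5.53×10^4 solar luminosities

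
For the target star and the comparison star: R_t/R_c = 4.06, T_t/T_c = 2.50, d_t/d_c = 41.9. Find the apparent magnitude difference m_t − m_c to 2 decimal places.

L_t/L_c = (4.06)²(2.50)⁴ = 643.9.
F_t/F_c = (L_t/L_c)/(d_t/d_c)² = 643.9/1756 = 0.3668.
m_t − m_c = −2.5 log₁₀(0.3668) = 1.09.

1.09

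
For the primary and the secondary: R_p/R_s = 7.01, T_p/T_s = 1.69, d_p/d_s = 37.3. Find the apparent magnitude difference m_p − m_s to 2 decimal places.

1.35

L_p/L_s = (7.01)²(1.69)⁴ = 400.9.
F_p/F_s = (L_p/L_s)/(d_p/d_s)² = 400.9/1391 = 0.2881.
m_p − m_s = −2.5 log₁₀(0.2881) = 1.35.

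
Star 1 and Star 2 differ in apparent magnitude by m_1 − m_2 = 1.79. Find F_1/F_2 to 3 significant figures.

F_1/F_2 = 10^(−(m_1 − m_2)/2.5) = 10^(-1.79/2.5) = 10^-0.716 = 0.1923.

0.192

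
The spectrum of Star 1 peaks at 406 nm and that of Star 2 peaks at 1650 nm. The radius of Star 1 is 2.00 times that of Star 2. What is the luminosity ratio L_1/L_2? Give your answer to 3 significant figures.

Wien's law gives T ∝ 1/λ_max, so T_1/T_2 = λ_2/λ_1 = 1650/406 = 4.064.
Then L ∝ R²T⁴ gives L_1/L_2 = (2.00)² × (4.064)⁴ = 4.000 × 272.8 = 1091.

1.09×10^3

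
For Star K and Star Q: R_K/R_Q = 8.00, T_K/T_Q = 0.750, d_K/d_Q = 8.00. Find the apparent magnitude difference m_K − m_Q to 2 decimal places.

L_K/L_Q = (8.00)²(0.750)⁴ = 20.25.
F_K/F_Q = (L_K/L_Q)/(d_K/d_Q)² = 20.25/64.00 = 0.3164.
m_K − m_Q = −2.5 log₁₀(0.3164) = 1.25.

1.25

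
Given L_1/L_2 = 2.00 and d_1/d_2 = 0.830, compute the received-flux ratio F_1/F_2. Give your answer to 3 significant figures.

2.90

F = L/(4πd²), so F_1/F_2 = (L_1/L_2) / (d_1/d_2)²
= 2.00 / (0.830)² = 2.00 / 0.6889 = 2.903.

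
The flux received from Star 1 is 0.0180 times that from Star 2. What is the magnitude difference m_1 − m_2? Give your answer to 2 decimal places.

m_1 − m_2 = −2.5 log₁₀(F_1/F_2) = −2.5 log₁₀(0.0180) = −2.5 × (-1.745) = 4.362.

4.36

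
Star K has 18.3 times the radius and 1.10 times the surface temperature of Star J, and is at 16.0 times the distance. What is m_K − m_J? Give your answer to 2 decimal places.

-0.71

L_K/L_J = (18.3)²(1.10)⁴ = 490.3.
F_K/F_J = (L_K/L_J)/(d_K/d_J)² = 490.3/256.0 = 1.915.
m_K − m_J = −2.5 log₁₀(1.915) = -0.71.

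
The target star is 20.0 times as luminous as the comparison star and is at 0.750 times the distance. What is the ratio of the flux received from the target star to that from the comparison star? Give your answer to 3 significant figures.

F = L/(4πd²), so F_t/F_c = (L_t/L_c) / (d_t/d_c)²
= 20.0 / (0.750)² = 20.0 / 0.5625 = 35.56.

35.6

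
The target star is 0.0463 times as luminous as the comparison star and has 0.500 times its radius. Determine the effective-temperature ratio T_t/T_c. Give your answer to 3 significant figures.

0.656

L ∝ R²T⁴ gives T ∝ (L/R²)^(1/4), so
T_t/T_c = (0.0463 / 0.500²)^(1/4) = (0.1852)^(1/4) = 0.6560.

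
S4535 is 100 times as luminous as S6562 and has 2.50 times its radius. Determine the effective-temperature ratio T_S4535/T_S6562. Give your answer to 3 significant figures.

L ∝ R²T⁴ gives T ∝ (L/R²)^(1/4), so
T_S4535/T_S6562 = (100 / 2.50²)^(1/4) = (16.00)^(1/4) = 2.000.

2.00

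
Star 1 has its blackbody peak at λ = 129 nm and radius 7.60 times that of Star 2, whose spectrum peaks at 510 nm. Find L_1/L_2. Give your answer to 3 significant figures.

1.41×10^4

Wien's law gives T ∝ 1/λ_max, so T_1/T_2 = λ_2/λ_1 = 510/129 = 3.953.
Then L ∝ R²T⁴ gives L_1/L_2 = (7.60)² × (3.953)⁴ = 57.76 × 244.3 = 1.411×10^4.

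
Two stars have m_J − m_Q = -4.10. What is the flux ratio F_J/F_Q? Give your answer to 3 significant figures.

43.7

F_J/F_Q = 10^(−(m_J − m_Q)/2.5) = 10^(4.10/2.5) = 10^1.640 = 43.65.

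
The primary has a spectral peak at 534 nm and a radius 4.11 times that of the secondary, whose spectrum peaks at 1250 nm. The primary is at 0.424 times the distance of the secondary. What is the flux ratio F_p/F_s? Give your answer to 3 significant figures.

Wien's law: T_p/T_s = λ_s/λ_p = 1250/534 = 2.341.
L_p/L_s = (R_p/R_s)²(T_p/T_s)⁴ = (4.11)²(2.341)⁴ = 507.2.
F_p/F_s = (L_p/L_s)/(d_p/d_s)² = 507.2/(0.424)² = 2821.

2.82×10^3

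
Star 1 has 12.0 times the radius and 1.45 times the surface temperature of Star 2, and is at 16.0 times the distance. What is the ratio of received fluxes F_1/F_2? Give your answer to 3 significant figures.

L_1/L_2 = (R_1/R_2)²(T_1/T_2)⁴ = (12.0)² × (1.45)⁴ = 636.6.
F_1/F_2 = (L_1/L_2)/(d_1/d_2)² = 636.6 / (16.0)² = 2.487.

2.49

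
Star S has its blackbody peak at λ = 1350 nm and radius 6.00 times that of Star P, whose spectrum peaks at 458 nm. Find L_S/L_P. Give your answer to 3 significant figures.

0.477

Wien's law gives T ∝ 1/λ_max, so T_S/T_P = λ_P/λ_S = 458/1350 = 0.3393.
Then L ∝ R²T⁴ gives L_S/L_P = (6.00)² × (0.3393)⁴ = 36.00 × 0.01325 = 0.4769.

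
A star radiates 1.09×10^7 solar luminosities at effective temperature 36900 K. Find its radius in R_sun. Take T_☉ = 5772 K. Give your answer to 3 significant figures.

80.8 R_sun

R/R_☉ = √(L/L_☉) / (T/T_☉)² = √(1.09×10^7) / (6.393)²
       = 3302 / 40.87 = 80.78.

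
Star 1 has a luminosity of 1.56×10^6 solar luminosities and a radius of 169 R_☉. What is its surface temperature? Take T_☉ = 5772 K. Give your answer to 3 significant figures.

1.57×10^4 K

T/T_☉ = (L/L_☉)^(1/4) / (R/R_☉)^(1/2)
T = 5772 × (1.56×10^6)^(1/4) / √(169) = 5772 × 35.34 / 13.00 = 1.569×10^4 K.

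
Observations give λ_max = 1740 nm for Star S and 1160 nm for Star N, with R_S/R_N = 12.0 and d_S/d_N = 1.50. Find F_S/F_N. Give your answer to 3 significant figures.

12.6

Wien's law: T_S/T_N = λ_N/λ_S = 1160/1740 = 0.6667.
L_S/L_N = (R_S/R_N)²(T_S/T_N)⁴ = (12.0)²(0.6667)⁴ = 28.44.
F_S/F_N = (L_S/L_N)/(d_S/d_N)² = 28.44/(1.50)² = 12.64.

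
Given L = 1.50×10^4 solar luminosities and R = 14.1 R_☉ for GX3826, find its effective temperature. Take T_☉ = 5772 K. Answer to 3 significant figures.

1.70×10^4 K

T/T_☉ = (L/L_☉)^(1/4) / (R/R_☉)^(1/2)
T = 5772 × (1.50×10^4)^(1/4) / √(14.1) = 5772 × 11.07 / 3.755 = 1.701×10^4 K.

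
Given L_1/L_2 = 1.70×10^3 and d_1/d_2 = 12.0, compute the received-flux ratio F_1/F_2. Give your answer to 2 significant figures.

F = L/(4πd²), so F_1/F_2 = (L_1/L_2) / (d_1/d_2)²
= 1.70×10^3 / (12.0)² = 1.70×10^3 / 144.0 = 11.81.

12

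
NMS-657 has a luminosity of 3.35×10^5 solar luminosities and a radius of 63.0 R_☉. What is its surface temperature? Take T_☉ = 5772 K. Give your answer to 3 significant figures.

T/T_☉ = (L/L_☉)^(1/4) / (R/R_☉)^(1/2)
T = 5772 × (3.35×10^5)^(1/4) / √(63.0) = 5772 × 24.06 / 7.937 = 1.750×10^4 K.

1.75×10^4 K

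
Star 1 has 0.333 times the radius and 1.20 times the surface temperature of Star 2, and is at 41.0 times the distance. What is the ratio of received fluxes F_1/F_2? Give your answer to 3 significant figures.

L_1/L_2 = (R_1/R_2)²(T_1/T_2)⁴ = (0.333)² × (1.20)⁴ = 0.2299.
F_1/F_2 = (L_1/L_2)/(d_1/d_2)² = 0.2299 / (41.0)² = 1.368×10^-4.

1.37×10^-4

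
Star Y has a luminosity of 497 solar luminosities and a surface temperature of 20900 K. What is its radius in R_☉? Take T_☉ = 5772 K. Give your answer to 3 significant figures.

R/R_☉ = √(L/L_☉) / (T/T_☉)² = √(497) / (3.621)²
       = 22.29 / 13.11 = 1.700.

1.70 R_☉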